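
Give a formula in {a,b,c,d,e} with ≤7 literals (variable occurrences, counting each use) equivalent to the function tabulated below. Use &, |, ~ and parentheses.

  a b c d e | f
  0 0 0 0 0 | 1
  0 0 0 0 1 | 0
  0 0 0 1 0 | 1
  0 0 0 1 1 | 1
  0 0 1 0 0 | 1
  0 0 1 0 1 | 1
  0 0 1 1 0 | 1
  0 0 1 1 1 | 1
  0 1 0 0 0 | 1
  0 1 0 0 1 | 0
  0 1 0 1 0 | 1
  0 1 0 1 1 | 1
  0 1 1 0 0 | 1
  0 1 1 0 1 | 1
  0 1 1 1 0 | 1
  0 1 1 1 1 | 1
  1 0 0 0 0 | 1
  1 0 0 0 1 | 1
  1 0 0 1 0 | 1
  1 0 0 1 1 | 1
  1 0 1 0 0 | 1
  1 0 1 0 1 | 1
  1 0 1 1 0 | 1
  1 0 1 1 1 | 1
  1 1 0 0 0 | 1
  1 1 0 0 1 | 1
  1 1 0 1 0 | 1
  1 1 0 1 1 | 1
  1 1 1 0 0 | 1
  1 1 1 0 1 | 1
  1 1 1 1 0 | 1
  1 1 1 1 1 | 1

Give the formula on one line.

(((~c | ~e) & d) | (~e | (a | (~a & c))))

  ~c = 11110000111100001111000011110000
  ~e = 10101010101010101010101010101010
  (~c | ~e) = 11111010111110101111101011111010
  ((~c | ~e) & d) = 00110010001100100011001000110010
  ~a = 11111111111111110000000000000000
  (~a & c) = 00001111000011110000000000000000
  (a | (~a & c)) = 00001111000011111111111111111111
  (~e | (a | (~a & c))) = 10101111101011111111111111111111
  (((~c | ~e) & d) | (~e | (a | (~a & c)))) = 10111111101111111111111111111111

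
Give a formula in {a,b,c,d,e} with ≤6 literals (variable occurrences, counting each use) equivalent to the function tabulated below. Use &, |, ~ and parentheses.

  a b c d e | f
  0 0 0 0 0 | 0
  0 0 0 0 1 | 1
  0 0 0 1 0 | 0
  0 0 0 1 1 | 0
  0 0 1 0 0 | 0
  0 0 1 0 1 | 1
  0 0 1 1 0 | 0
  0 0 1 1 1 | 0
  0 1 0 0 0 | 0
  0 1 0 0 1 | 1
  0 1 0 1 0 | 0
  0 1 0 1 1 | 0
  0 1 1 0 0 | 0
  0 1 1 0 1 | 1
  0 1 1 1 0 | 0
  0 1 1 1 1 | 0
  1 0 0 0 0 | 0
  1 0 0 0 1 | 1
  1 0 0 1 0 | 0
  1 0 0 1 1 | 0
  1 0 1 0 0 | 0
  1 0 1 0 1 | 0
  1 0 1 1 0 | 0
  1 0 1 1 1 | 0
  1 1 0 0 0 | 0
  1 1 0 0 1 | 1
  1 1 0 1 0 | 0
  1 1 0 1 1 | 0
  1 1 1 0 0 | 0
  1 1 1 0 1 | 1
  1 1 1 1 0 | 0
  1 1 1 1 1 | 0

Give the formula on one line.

((((~a | (e & b)) | ~c) & ~d) & e)

  ~a = 11111111111111110000000000000000
  (e & b) = 00000000010101010000000001010101
  (~a | (e & b)) = 11111111111111110000000001010101
  ~c = 11110000111100001111000011110000
  ((~a | (e & b)) | ~c) = 11111111111111111111000011110101
  ~d = 11001100110011001100110011001100
  (((~a | (e & b)) | ~c) & ~d) = 11001100110011001100000011000100
  ((((~a | (e & b)) | ~c) & ~d) & e) = 01000100010001000100000001000100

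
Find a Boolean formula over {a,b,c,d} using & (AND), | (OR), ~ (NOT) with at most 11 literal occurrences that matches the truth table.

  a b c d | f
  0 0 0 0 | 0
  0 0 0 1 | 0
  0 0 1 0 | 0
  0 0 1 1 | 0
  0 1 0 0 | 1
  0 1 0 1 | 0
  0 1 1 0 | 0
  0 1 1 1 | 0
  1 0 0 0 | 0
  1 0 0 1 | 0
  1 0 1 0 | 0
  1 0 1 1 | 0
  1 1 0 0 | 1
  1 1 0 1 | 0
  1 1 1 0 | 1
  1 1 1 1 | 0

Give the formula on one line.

(((a & ~d) | (((b & ~a) | d) & (~c & ~d))) & (b & ~d))

  ~d = 1010101010101010
  (a & ~d) = 0000000010101010
  ~a = 1111111100000000
  (b & ~a) = 0000111100000000
  ((b & ~a) | d) = 0101111101010101
  ~c = 1100110011001100
  (~c & ~d) = 1000100010001000
  (((b & ~a) | d) & (~c & ~d)) = 0000100000000000
  ((a & ~d) | (((b & ~a) | d) & (~c & ~d))) = 0000100010101010
  (b & ~d) = 0000101000001010
  (((a & ~d) | (((b & ~a) | d) & (~c & ~d))) & (b & ~d)) = 0000100000001010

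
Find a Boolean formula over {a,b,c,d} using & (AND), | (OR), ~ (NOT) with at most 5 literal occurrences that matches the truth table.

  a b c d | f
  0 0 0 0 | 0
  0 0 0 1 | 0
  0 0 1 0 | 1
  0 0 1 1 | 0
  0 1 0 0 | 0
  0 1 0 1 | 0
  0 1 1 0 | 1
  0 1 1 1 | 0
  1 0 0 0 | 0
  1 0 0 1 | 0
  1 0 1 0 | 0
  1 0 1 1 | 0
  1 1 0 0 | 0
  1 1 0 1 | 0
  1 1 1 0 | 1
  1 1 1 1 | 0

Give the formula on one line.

  ~d = 1010101010101010
  ~a = 1111111100000000
  (~a | b) = 1111111100001111
  (d | (~a | b)) = 1111111101011111
  (~d & (d | (~a | b))) = 1010101000001010
  ((~d & (d | (~a | b))) & c) = 0010001000000010

((~d & (d | (~a | b))) & c)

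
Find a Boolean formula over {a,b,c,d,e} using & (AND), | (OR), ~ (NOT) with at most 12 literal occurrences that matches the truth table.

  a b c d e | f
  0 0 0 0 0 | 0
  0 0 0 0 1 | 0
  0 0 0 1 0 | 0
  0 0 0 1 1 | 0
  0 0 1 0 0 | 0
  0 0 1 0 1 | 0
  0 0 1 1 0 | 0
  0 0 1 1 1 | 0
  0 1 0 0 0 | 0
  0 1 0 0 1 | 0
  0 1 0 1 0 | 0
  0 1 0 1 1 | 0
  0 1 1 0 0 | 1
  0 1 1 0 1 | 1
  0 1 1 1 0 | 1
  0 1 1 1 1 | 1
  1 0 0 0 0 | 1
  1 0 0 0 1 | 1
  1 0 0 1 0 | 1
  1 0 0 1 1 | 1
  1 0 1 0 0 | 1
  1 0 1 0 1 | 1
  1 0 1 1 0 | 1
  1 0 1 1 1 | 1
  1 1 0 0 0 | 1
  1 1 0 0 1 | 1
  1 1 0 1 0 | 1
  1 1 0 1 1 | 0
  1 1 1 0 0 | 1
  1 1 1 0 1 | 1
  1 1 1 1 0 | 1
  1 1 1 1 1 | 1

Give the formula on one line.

((((c | d) & a) & ~e) | ((a & (~d | ~b)) | (b & c)))

  (c | d) = 00111111001111110011111100111111
  ((c | d) & a) = 00000000000000000011111100111111
  ~e = 10101010101010101010101010101010
  (((c | d) & a) & ~e) = 00000000000000000010101000101010
  ~d = 11001100110011001100110011001100
  ~b = 11111111000000001111111100000000
  (~d | ~b) = 11111111110011001111111111001100
  (a & (~d | ~b)) = 00000000000000001111111111001100
  (b & c) = 00000000000011110000000000001111
  ((a & (~d | ~b)) | (b & c)) = 00000000000011111111111111001111
  ((((c | d) & a) & ~e) | ((a & (~d | ~b)) | (b & c))) = 00000000000011111111111111101111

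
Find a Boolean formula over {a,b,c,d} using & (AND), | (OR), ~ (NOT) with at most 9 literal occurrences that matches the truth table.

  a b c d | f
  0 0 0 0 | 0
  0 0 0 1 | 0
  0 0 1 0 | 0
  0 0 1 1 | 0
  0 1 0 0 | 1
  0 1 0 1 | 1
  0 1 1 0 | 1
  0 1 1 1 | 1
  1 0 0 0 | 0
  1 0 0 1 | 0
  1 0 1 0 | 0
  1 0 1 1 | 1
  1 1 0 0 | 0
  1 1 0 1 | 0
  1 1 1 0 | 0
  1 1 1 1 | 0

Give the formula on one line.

  ~b = 1111000011110000
  (~b & c) = 0011000000110000
  ((~b & c) & d) = 0001000000010000
  (a & ((~b & c) & d)) = 0000000000010000
  ~a = 1111111100000000
  (a | b) = 0000111111111111
  (~a & (a | b)) = 0000111100000000
  ((a & ((~b & c) & d)) | (~a & (a | b))) = 0000111100010000

((a & ((~b & c) & d)) | (~a & (a | b)))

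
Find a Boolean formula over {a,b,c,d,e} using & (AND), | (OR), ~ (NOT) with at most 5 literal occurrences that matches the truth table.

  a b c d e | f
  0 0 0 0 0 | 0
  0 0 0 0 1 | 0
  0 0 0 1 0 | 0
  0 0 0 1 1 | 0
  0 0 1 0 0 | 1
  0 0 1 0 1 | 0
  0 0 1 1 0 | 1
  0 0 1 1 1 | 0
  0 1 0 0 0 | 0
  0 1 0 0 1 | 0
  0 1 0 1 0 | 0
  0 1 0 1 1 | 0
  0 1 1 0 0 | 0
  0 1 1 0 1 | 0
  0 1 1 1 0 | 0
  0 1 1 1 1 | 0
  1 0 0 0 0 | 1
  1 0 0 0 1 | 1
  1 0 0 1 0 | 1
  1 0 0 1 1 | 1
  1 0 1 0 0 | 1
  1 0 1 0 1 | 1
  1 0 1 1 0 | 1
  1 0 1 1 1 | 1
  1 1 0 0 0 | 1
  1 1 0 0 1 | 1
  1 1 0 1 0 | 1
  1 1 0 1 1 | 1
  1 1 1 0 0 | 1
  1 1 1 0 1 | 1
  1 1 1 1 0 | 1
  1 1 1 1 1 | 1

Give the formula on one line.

(((~e & c) & ~b) | a)

  ~e = 10101010101010101010101010101010
  (~e & c) = 00001010000010100000101000001010
  ~b = 11111111000000001111111100000000
  ((~e & c) & ~b) = 00001010000000000000101000000000
  (((~e & c) & ~b) | a) = 00001010000000001111111111111111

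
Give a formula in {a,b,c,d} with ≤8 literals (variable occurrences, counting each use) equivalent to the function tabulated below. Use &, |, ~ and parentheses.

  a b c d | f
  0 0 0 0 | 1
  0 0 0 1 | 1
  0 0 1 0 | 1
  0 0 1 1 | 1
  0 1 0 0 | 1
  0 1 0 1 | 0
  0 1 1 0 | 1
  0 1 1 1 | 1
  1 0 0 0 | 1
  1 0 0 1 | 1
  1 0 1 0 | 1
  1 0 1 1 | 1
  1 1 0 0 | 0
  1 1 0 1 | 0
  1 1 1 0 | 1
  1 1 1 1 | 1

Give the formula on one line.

  (a | b) = 0000111111111111
  ((a | b) | d) = 0101111111111111
  ~b = 1111000011110000
  (((a | b) | d) & ~b) = 0101000011110000
  ~d = 1010101010101010
  ~a = 1111111100000000
  (~d & ~a) = 1010101000000000
  ((((a | b) | d) & ~b) | (~d & ~a)) = 1111101011110000
  (((((a | b) | d) & ~b) | (~d & ~a)) | c) = 1111101111110011

(((((a | b) | d) & ~b) | (~d & ~a)) | c)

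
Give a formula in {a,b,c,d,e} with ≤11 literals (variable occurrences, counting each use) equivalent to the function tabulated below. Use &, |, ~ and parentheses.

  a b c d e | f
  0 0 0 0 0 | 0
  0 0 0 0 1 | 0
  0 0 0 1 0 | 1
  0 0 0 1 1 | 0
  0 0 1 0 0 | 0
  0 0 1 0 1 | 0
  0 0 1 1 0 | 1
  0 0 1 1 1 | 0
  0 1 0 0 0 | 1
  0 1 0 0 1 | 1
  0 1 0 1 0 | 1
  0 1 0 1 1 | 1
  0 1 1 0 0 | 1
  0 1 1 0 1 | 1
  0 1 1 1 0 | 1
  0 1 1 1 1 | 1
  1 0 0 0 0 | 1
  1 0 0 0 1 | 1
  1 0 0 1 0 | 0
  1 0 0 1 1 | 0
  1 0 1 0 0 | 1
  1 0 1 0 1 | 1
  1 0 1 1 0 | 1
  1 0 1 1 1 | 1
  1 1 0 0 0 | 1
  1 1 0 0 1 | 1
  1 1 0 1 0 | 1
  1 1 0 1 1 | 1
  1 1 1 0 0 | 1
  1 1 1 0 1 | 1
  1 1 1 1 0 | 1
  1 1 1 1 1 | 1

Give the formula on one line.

((((~e & (~a & d)) | (a & c)) | b) | (~d & a))

  ~e = 10101010101010101010101010101010
  ~a = 11111111111111110000000000000000
  (~a & d) = 00110011001100110000000000000000
  (~e & (~a & d)) = 00100010001000100000000000000000
  (a & c) = 00000000000000000000111100001111
  ((~e & (~a & d)) | (a & c)) = 00100010001000100000111100001111
  (((~e & (~a & d)) | (a & c)) | b) = 00100010111111110000111111111111
  ~d = 11001100110011001100110011001100
  (~d & a) = 00000000000000001100110011001100
  ((((~e & (~a & d)) | (a & c)) | b) | (~d & a)) = 00100010111111111100111111111111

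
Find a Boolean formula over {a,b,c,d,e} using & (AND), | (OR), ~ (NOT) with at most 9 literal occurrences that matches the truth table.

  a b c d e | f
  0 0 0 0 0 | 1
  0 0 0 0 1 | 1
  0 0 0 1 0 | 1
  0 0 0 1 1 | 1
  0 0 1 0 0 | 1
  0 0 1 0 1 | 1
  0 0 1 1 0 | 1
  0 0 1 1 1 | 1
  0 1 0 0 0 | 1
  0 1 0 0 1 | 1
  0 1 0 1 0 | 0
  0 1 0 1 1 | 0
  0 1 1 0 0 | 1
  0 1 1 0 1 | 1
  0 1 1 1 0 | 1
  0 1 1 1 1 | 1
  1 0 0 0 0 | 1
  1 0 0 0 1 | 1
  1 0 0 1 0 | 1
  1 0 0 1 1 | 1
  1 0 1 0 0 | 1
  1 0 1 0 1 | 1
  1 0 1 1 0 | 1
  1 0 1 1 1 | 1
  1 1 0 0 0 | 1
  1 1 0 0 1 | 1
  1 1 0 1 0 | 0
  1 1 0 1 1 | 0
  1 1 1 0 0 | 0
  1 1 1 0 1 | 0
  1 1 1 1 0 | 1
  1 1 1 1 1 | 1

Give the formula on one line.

  ~d = 11001100110011001100110011001100
  ~c = 11110000111100001111000011110000
  (~d & ~c) = 11000000110000001100000011000000
  (b & ~d) = 00000000110011000000000011001100
  ((~d & ~c) & (b & ~d)) = 00000000110000000000000011000000
  (d & c) = 00000011000000110000001100000011
  (((~d & ~c) & (b & ~d)) | (d & c)) = 00000011110000110000001111000011
  ~a = 11111111111111110000000000000000
  (~a & ~d) = 11001100110011000000000000000000
  ~b = 11111111000000001111111100000000
  ((~a & ~d) | ~b) = 11111111110011001111111100000000
  ((((~d & ~c) & (b & ~d)) | (d & c)) | ((~a & ~d) | ~b)) = 11111111110011111111111111000011

((((~d & ~c) & (b & ~d)) | (d & c)) | ((~a & ~d) | ~b))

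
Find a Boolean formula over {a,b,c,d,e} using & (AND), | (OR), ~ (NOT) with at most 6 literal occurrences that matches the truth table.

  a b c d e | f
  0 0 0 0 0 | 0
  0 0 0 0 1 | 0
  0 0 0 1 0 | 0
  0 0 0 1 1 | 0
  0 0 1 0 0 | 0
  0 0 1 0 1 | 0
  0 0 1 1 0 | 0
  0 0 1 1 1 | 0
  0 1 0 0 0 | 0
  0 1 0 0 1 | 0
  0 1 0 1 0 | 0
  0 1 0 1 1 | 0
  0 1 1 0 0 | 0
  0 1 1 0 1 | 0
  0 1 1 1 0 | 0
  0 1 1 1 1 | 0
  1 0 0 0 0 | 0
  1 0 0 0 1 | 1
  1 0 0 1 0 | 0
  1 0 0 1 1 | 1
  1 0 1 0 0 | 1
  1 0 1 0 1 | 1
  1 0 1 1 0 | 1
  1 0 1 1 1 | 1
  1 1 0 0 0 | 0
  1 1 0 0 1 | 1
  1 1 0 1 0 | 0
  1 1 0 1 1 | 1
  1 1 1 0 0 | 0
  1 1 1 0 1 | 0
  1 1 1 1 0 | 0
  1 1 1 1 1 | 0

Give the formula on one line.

  (e | c) = 01011111010111110101111101011111
  ((e | c) & a) = 00000000000000000101111101011111
  ~b = 11111111000000001111111100000000
  ~c = 11110000111100001111000011110000
  (~b | ~c) = 11111111111100001111111111110000
  (((e | c) & a) & (~b | ~c)) = 00000000000000000101111101010000

(((e | c) & a) & (~b | ~c))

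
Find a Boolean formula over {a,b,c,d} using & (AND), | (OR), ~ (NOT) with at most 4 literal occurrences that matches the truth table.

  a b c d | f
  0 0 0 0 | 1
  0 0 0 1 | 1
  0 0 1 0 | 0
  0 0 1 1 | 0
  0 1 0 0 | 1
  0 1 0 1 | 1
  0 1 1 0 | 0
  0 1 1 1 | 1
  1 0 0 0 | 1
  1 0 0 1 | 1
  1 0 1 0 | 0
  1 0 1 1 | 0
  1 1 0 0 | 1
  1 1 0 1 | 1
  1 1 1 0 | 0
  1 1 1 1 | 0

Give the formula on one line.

(~c | ((d & ~a) & b))

  ~c = 1100110011001100
  ~a = 1111111100000000
  (d & ~a) = 0101010100000000
  ((d & ~a) & b) = 0000010100000000
  (~c | ((d & ~a) & b)) = 1100110111001100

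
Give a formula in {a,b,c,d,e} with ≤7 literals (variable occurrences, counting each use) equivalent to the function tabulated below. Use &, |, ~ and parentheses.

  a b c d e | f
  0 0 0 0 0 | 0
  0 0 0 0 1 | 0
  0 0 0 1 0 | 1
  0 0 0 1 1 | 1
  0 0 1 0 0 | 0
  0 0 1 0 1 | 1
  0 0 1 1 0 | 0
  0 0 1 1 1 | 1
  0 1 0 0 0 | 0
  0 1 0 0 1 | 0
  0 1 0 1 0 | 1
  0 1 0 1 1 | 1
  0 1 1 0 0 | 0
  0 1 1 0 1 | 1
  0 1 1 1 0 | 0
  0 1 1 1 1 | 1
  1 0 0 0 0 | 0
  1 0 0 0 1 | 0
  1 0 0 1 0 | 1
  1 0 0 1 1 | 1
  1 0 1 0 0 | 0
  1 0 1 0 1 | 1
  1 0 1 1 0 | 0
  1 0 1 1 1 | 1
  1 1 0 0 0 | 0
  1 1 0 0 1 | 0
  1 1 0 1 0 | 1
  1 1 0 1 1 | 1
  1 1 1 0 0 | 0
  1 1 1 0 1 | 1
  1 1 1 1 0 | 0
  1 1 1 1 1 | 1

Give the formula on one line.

  (e & c) = 00000101000001010000010100000101
  ~c = 11110000111100001111000011110000
  (~c & d) = 00110000001100000011000000110000
  ((e & c) | (~c & d)) = 00110101001101010011010100110101

((e & c) | (~c & d))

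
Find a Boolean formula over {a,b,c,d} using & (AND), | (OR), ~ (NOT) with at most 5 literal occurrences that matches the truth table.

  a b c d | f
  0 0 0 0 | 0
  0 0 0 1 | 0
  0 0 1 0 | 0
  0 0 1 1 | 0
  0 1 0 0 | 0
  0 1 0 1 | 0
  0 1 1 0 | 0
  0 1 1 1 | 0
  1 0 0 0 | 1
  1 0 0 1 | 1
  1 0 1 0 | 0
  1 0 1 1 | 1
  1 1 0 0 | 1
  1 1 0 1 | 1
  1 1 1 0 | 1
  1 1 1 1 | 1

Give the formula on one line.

(a & (b | (~c | d)))

  ~c = 1100110011001100
  (~c | d) = 1101110111011101
  (b | (~c | d)) = 1101111111011111
  (a & (b | (~c | d))) = 0000000011011111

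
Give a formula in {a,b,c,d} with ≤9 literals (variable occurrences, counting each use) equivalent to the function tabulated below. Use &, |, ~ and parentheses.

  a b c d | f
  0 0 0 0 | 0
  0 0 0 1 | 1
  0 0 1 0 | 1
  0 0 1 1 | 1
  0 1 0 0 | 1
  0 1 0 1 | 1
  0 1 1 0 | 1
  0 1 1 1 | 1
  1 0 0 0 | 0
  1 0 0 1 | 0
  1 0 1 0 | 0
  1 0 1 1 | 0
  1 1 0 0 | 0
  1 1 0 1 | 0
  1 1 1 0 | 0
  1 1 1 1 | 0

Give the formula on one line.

((((~b & d) | (c | b)) | (a | d)) & ~a)

  ~b = 1111000011110000
  (~b & d) = 0101000001010000
  (c | b) = 0011111100111111
  ((~b & d) | (c | b)) = 0111111101111111
  (a | d) = 0101010111111111
  (((~b & d) | (c | b)) | (a | d)) = 0111111111111111
  ~a = 1111111100000000
  ((((~b & d) | (c | b)) | (a | d)) & ~a) = 0111111100000000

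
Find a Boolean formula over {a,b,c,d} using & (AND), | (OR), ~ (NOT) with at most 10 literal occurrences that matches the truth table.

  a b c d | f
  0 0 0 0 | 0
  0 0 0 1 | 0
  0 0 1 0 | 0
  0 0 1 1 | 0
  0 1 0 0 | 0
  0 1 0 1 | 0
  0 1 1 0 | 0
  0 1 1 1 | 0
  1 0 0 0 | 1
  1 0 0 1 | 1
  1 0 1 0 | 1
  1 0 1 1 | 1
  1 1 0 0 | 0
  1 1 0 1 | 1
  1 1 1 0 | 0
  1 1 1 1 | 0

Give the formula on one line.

((~b | (((~a | d) & (~b | (a & ~d))) | (~c & d))) & a)

  ~b = 1111000011110000
  ~a = 1111111100000000
  (~a | d) = 1111111101010101
  ~d = 1010101010101010
  (a & ~d) = 0000000010101010
  (~b | (a & ~d)) = 1111000011111010
  ((~a | d) & (~b | (a & ~d))) = 1111000001010000
  ~c = 1100110011001100
  (~c & d) = 0100010001000100
  (((~a | d) & (~b | (a & ~d))) | (~c & d)) = 1111010001010100
  (~b | (((~a | d) & (~b | (a & ~d))) | (~c & d))) = 1111010011110100
  ((~b | (((~a | d) & (~b | (a & ~d))) | (~c & d))) & a) = 0000000011110100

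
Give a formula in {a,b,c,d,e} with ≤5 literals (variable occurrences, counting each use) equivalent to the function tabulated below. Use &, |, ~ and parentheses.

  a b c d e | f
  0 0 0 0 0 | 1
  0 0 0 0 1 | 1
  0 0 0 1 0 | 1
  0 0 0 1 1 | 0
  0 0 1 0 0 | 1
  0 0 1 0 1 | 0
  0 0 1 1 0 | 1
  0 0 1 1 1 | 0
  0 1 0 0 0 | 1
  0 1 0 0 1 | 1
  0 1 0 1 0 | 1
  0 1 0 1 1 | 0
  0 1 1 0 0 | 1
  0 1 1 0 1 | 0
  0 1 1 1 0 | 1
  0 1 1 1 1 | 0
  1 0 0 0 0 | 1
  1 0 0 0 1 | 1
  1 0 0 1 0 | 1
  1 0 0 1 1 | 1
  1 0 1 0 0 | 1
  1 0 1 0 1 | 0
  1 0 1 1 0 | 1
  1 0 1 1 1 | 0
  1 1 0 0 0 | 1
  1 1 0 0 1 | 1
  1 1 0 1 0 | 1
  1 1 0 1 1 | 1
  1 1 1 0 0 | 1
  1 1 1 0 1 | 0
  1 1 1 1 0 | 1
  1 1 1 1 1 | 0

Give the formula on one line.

(~e | ((a | ~d) & ~c))

  ~e = 10101010101010101010101010101010
  ~d = 11001100110011001100110011001100
  (a | ~d) = 11001100110011001111111111111111
  ~c = 11110000111100001111000011110000
  ((a | ~d) & ~c) = 11000000110000001111000011110000
  (~e | ((a | ~d) & ~c)) = 11101010111010101111101011111010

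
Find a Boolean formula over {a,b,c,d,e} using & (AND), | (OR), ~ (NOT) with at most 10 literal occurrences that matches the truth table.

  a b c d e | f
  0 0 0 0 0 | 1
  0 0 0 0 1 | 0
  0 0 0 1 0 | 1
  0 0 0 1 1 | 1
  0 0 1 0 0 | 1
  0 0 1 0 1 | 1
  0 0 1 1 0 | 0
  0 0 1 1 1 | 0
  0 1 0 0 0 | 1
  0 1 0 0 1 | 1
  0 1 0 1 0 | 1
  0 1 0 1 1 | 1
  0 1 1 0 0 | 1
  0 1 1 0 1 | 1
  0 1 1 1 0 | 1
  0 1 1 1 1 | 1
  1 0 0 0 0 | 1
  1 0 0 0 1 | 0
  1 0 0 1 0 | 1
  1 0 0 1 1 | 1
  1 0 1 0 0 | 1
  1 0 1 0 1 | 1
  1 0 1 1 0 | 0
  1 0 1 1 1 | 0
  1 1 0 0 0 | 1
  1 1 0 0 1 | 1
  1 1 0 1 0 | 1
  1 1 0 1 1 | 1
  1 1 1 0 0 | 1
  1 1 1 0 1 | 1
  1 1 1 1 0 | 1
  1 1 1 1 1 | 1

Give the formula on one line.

  ~c = 11110000111100001111000011110000
  (~c & d) = 00110000001100000011000000110000
  (d | c) = 00111111001111110011111100111111
  ((d | c) | b) = 00111111111111110011111111111111
  ~e = 10101010101010101010101010101010
  (~c & ~e) = 10100000101000001010000010100000
  (((d | c) | b) | (~c & ~e)) = 10111111111111111011111111111111
  ~d = 11001100110011001100110011001100
  ((((d | c) | b) | (~c & ~e)) & ~d) = 10001100110011001000110011001100
  ((~c & d) | ((((d | c) | b) | (~c & ~e)) & ~d)) = 10111100111111001011110011111100
  (((~c & d) | ((((d | c) | b) | (~c & ~e)) & ~d)) | b) = 10111100111111111011110011111111

(((~c & d) | ((((d | c) | b) | (~c & ~e)) & ~d)) | b)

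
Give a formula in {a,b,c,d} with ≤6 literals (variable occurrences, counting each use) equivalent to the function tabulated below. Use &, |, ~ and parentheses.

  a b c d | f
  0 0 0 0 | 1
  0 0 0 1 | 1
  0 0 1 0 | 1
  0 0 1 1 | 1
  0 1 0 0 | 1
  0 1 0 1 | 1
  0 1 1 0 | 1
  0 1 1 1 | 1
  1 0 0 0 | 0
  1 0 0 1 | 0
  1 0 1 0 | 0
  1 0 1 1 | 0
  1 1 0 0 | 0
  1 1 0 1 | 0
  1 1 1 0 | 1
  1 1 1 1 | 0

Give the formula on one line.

((~d & (b & c)) | ~a)

  ~d = 1010101010101010
  (b & c) = 0000001100000011
  (~d & (b & c)) = 0000001000000010
  ~a = 1111111100000000
  ((~d & (b & c)) | ~a) = 1111111100000010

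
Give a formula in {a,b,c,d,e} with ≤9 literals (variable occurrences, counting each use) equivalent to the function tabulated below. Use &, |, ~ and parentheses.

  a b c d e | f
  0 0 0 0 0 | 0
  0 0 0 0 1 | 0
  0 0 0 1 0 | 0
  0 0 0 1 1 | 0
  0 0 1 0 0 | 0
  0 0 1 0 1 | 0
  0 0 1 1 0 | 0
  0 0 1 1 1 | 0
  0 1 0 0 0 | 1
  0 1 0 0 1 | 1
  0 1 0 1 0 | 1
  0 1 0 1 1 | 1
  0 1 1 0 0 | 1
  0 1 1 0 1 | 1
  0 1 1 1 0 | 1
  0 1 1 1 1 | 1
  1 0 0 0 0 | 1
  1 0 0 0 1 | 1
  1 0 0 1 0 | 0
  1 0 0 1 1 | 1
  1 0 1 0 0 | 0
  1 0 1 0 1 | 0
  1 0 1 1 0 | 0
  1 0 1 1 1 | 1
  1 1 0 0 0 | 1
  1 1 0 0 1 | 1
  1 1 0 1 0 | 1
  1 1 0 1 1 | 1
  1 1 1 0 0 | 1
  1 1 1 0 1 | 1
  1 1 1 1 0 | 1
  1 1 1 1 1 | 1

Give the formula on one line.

  ~a = 11111111111111110000000000000000
  ~d = 11001100110011001100110011001100
  (~a | ~d) = 11111111111111111100110011001100
  (e | (~a | ~d)) = 11111111111111111101110111011101
  ~c = 11110000111100001111000011110000
  (~c | d) = 11110011111100111111001111110011
  ((e | (~a | ~d)) & (~c | d)) = 11110011111100111101000111010001
  (((e | (~a | ~d)) & (~c | d)) & a) = 00000000000000001101000111010001
  (b | (((e | (~a | ~d)) & (~c | d)) & a)) = 00000000111111111101000111111111

(b | (((e | (~a | ~d)) & (~c | d)) & a))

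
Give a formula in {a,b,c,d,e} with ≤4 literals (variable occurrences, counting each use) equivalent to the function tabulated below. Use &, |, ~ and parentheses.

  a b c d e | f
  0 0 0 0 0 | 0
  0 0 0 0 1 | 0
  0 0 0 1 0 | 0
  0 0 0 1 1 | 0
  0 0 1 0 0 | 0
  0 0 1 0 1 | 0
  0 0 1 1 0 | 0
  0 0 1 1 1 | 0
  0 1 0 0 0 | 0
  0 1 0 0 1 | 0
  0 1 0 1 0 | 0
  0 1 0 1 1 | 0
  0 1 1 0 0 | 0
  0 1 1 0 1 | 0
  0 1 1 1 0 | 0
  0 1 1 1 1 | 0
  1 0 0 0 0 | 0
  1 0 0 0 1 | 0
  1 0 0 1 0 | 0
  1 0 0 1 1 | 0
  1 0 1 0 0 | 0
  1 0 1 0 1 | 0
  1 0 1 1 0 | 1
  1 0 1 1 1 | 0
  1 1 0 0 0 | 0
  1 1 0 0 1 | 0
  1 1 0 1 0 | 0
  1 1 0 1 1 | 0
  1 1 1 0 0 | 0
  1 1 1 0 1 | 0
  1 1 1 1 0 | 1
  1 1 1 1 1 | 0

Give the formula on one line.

((c & a) & (d & ~e))

  (c & a) = 00000000000000000000111100001111
  ~e = 10101010101010101010101010101010
  (d & ~e) = 00100010001000100010001000100010
  ((c & a) & (d & ~e)) = 00000000000000000000001000000010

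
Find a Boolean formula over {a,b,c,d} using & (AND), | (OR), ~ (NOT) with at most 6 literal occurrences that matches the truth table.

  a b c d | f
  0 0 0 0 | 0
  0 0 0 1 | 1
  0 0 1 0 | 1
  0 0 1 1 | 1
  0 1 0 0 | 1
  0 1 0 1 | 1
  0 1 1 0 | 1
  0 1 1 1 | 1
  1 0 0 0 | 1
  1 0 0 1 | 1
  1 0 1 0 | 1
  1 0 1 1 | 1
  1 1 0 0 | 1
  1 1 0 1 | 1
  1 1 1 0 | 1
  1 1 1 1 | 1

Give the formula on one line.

(b | ((a | c) | d))

  (a | c) = 0011001111111111
  ((a | c) | d) = 0111011111111111
  (b | ((a | c) | d)) = 0111111111111111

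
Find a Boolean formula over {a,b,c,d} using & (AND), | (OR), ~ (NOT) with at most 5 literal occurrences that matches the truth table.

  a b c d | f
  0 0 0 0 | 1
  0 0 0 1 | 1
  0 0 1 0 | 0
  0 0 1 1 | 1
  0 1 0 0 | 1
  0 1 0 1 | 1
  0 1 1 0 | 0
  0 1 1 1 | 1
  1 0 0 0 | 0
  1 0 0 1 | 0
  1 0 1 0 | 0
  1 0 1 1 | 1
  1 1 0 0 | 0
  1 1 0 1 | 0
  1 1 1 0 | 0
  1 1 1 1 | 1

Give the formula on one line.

(((a | ~c) & ~a) | (d & c))

  ~c = 1100110011001100
  (a | ~c) = 1100110011111111
  ~a = 1111111100000000
  ((a | ~c) & ~a) = 1100110000000000
  (d & c) = 0001000100010001
  (((a | ~c) & ~a) | (d & c)) = 1101110100010001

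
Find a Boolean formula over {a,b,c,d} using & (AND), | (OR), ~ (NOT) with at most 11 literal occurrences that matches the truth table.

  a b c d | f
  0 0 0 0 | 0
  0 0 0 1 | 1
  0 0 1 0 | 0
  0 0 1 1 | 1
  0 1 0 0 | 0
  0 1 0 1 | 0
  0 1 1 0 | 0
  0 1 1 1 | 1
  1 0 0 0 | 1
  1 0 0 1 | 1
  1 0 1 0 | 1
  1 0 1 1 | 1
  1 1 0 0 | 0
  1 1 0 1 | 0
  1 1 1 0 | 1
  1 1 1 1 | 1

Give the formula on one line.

(((((d | a) & (~c | a)) & ~d) | d) & ((~b & ~c) | c))

  (d | a) = 0101010111111111
  ~c = 1100110011001100
  (~c | a) = 1100110011111111
  ((d | a) & (~c | a)) = 0100010011111111
  ~d = 1010101010101010
  (((d | a) & (~c | a)) & ~d) = 0000000010101010
  ((((d | a) & (~c | a)) & ~d) | d) = 0101010111111111
  ~b = 1111000011110000
  (~b & ~c) = 1100000011000000
  ((~b & ~c) | c) = 1111001111110011
  (((((d | a) & (~c | a)) & ~d) | d) & ((~b & ~c) | c)) = 0101000111110011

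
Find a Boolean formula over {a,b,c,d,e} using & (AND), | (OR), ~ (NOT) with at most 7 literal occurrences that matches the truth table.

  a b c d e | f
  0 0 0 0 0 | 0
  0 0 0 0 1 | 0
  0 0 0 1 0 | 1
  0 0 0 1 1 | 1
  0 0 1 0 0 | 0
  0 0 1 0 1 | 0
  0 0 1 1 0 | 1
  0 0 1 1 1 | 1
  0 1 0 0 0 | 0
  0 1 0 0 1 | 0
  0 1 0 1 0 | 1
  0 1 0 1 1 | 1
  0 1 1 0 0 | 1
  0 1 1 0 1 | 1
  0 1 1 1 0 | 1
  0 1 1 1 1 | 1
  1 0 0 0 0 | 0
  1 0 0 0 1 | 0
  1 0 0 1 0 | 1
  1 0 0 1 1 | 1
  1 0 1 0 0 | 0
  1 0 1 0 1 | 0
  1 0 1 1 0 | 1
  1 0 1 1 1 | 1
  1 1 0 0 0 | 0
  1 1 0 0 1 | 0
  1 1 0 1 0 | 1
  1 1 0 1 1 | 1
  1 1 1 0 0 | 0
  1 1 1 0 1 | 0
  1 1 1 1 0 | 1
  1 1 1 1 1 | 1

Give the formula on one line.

  ~a = 11111111111111110000000000000000
  (c & ~a) = 00001111000011110000000000000000
  (b & (c & ~a)) = 00000000000011110000000000000000
  ~d = 11001100110011001100110011001100
  ((b & (c & ~a)) & ~d) = 00000000000011000000000000000000
  (((b & (c & ~a)) & ~d) | d) = 00110011001111110011001100110011

(((b & (c & ~a)) & ~d) | d)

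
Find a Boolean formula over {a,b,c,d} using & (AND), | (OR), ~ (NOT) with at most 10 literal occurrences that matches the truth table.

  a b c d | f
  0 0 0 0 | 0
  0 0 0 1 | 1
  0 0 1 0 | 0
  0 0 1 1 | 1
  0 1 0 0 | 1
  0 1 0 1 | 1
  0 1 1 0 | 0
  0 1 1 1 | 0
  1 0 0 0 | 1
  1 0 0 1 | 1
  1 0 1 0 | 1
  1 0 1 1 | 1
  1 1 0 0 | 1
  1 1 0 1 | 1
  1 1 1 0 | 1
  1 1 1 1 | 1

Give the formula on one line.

  ~a = 1111111100000000
  (d & ~a) = 0101010100000000
  ((d & ~a) | b) = 0101111100001111
  ~c = 1100110011001100
  (((d & ~a) | b) & ~c) = 0100110000001100
  (a | ~c) = 1100110011111111
  ~b = 1111000011110000
  ((a | ~c) | ~b) = 1111110011111111
  (d | a) = 0101010111111111
  (((a | ~c) | ~b) & (d | a)) = 0101010011111111
  ((((d & ~a) | b) & ~c) | (((a | ~c) | ~b) & (d | a))) = 0101110011111111

((((d & ~a) | b) & ~c) | (((a | ~c) | ~b) & (d | a)))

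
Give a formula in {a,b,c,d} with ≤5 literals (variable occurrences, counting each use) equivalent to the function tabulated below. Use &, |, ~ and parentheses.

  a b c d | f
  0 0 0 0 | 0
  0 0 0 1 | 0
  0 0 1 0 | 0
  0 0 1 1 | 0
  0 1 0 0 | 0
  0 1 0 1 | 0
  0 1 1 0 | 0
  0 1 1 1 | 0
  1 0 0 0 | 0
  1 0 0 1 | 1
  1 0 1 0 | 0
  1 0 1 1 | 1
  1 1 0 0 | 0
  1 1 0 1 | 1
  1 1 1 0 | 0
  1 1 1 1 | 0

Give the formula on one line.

((~b | (~c & b)) & (d & a))

  ~b = 1111000011110000
  ~c = 1100110011001100
  (~c & b) = 0000110000001100
  (~b | (~c & b)) = 1111110011111100
  (d & a) = 0000000001010101
  ((~b | (~c & b)) & (d & a)) = 0000000001010100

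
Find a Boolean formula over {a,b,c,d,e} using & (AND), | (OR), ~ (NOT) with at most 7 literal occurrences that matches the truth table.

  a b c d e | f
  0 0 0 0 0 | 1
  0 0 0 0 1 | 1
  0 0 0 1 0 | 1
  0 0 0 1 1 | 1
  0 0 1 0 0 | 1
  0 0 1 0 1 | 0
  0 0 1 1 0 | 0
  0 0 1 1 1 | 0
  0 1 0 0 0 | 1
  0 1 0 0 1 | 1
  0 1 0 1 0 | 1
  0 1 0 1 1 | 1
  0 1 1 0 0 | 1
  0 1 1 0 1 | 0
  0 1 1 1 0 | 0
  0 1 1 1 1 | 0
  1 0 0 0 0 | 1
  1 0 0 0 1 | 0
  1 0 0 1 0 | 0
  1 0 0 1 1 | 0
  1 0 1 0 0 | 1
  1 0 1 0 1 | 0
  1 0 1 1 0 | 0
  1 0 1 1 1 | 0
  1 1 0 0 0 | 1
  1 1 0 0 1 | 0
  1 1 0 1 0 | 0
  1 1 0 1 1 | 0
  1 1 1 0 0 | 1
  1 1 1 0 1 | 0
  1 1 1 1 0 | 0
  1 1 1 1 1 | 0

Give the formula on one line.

  ~e = 10101010101010101010101010101010
  ~d = 11001100110011001100110011001100
  (~e & ~d) = 10001000100010001000100010001000
  ~a = 11111111111111110000000000000000
  ~c = 11110000111100001111000011110000
  (~a & ~c) = 11110000111100000000000000000000
  ((~e & ~d) | (~a & ~c)) = 11111000111110001000100010001000

((~e & ~d) | (~a & ~c))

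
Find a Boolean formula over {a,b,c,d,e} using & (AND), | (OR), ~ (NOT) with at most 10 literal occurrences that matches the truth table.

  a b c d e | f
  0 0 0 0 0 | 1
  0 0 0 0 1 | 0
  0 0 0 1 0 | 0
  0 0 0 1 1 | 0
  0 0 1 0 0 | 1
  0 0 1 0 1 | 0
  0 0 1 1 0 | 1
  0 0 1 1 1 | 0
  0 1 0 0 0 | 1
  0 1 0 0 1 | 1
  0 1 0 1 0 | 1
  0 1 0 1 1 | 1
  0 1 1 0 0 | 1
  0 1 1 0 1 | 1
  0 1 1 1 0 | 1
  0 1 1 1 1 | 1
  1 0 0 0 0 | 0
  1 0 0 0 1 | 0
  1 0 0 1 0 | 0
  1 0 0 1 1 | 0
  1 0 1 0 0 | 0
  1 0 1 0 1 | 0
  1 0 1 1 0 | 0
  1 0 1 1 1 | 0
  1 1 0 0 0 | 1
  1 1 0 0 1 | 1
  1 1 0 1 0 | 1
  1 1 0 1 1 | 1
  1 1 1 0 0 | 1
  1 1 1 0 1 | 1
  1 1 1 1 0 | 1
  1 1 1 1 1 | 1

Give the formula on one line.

  ~a = 11111111111111110000000000000000
  ~e = 10101010101010101010101010101010
  (d & ~e) = 00100010001000100010001000100010
  (c & (d & ~e)) = 00000010000000100000001000000010
  ~d = 11001100110011001100110011001100
  ((c & (d & ~e)) | ~d) = 11001110110011101100111011001110
  (((c & (d & ~e)) | ~d) & ~e) = 10001010100010101000101010001010
  ((((c & (d & ~e)) | ~d) & ~e) | b) = 10001010111111111000101011111111
  (~a & ((((c & (d & ~e)) | ~d) & ~e) | b)) = 10001010111111110000000000000000
  ((~a & ((((c & (d & ~e)) | ~d) & ~e) | b)) | b) = 10001010111111110000000011111111

((~a & ((((c & (d & ~e)) | ~d) & ~e) | b)) | b)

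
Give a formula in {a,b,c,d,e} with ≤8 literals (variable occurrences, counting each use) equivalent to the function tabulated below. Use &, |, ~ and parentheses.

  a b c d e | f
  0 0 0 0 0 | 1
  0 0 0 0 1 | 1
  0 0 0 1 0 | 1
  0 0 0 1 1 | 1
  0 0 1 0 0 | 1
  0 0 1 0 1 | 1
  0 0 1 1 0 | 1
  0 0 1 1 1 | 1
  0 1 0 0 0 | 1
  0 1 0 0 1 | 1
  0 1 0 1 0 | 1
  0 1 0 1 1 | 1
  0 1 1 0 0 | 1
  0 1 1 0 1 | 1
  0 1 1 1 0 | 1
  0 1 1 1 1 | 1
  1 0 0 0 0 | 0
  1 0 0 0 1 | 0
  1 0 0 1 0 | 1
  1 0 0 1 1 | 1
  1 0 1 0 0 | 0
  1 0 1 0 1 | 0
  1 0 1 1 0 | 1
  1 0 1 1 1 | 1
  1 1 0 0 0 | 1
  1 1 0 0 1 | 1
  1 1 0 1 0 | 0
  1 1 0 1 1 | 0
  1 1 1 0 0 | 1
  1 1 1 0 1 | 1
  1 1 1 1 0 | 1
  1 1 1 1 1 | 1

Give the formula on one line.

  ~b = 11111111000000001111111100000000
  (d & ~b) = 00110011000000000011001100000000
  ~d = 11001100110011001100110011001100
  (~d & b) = 00000000110011000000000011001100
  (b & c) = 00000000000011110000000000001111
  ((~d & b) | (b & c)) = 00000000110011110000000011001111
  ~a = 11111111111111110000000000000000
  (((~d & b) | (b & c)) | ~a) = 11111111111111110000000011001111
  ((d & ~b) | (((~d & b) | (b & c)) | ~a)) = 11111111111111110011001111001111

((d & ~b) | (((~d & b) | (b & c)) | ~a))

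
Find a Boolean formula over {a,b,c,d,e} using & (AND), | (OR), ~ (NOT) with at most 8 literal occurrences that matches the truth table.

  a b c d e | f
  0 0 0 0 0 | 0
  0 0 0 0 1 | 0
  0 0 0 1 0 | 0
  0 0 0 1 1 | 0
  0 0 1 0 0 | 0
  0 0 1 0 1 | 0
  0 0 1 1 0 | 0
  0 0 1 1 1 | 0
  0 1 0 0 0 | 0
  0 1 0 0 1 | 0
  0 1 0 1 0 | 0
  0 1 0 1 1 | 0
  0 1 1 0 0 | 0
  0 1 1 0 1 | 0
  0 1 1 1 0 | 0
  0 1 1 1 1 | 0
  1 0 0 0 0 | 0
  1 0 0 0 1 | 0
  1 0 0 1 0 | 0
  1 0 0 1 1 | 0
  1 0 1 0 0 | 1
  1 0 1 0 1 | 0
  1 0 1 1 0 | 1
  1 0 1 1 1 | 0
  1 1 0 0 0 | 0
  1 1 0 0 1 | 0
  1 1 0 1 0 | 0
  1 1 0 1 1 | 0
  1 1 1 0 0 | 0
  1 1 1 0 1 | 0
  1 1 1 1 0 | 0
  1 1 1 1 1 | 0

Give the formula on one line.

(((~e | (b & ~a)) & (d | ~e)) & (~b & (c & a)))

  ~e = 10101010101010101010101010101010
  ~a = 11111111111111110000000000000000
  (b & ~a) = 00000000111111110000000000000000
  (~e | (b & ~a)) = 10101010111111111010101010101010
  (d | ~e) = 10111011101110111011101110111011
  ((~e | (b & ~a)) & (d | ~e)) = 10101010101110111010101010101010
  ~b = 11111111000000001111111100000000
  (c & a) = 00000000000000000000111100001111
  (~b & (c & a)) = 00000000000000000000111100000000
  (((~e | (b & ~a)) & (d | ~e)) & (~b & (c & a))) = 00000000000000000000101000000000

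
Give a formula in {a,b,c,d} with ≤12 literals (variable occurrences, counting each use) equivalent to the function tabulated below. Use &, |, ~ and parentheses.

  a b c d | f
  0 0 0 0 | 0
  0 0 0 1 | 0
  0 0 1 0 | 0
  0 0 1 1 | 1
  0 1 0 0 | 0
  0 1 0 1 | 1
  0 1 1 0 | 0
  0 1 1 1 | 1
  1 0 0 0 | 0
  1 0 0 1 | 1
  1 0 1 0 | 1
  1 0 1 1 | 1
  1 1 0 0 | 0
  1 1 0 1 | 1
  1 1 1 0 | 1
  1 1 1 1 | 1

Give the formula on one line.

((d | c) & (((d | a) & b) | ((d & c) | (a & ~b))))

  (d | c) = 0111011101110111
  (d | a) = 0101010111111111
  ((d | a) & b) = 0000010100001111
  (d & c) = 0001000100010001
  ~b = 1111000011110000
  (a & ~b) = 0000000011110000
  ((d & c) | (a & ~b)) = 0001000111110001
  (((d | a) & b) | ((d & c) | (a & ~b))) = 0001010111111111
  ((d | c) & (((d | a) & b) | ((d & c) | (a & ~b)))) = 0001010101110111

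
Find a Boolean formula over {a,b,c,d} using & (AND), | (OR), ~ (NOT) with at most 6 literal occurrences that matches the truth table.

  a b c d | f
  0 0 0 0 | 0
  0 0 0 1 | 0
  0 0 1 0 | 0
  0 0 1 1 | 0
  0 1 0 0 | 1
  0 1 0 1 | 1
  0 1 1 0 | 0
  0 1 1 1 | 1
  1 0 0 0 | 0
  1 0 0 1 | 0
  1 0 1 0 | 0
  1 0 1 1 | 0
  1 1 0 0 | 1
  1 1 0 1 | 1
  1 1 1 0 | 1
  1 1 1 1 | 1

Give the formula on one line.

  ~c = 1100110011001100
  (d | ~c) = 1101110111011101
  ~b = 1111000011110000
  (~b | a) = 1111000011111111
  ((d | ~c) | (~b | a)) = 1111110111111111
  (b & ((d | ~c) | (~b | a))) = 0000110100001111

(b & ((d | ~c) | (~b | a)))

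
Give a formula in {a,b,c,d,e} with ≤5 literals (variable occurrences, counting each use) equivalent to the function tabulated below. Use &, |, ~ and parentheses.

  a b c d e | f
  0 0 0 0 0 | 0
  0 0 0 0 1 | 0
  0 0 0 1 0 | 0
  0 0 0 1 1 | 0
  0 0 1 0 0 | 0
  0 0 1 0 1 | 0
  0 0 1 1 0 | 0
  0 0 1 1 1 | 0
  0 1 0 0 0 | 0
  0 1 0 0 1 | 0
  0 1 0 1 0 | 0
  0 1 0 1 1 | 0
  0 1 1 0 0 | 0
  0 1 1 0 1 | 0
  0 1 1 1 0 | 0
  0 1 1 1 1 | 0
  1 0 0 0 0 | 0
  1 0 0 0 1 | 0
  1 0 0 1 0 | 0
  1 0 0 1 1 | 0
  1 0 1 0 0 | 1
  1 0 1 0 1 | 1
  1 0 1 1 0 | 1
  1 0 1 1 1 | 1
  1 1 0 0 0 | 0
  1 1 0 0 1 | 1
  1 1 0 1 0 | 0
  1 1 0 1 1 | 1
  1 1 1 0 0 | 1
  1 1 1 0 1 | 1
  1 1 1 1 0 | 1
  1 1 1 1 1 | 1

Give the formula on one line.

(a & (c | (b & e)))

  (b & e) = 00000000010101010000000001010101
  (c | (b & e)) = 00001111010111110000111101011111
  (a & (c | (b & e))) = 00000000000000000000111101011111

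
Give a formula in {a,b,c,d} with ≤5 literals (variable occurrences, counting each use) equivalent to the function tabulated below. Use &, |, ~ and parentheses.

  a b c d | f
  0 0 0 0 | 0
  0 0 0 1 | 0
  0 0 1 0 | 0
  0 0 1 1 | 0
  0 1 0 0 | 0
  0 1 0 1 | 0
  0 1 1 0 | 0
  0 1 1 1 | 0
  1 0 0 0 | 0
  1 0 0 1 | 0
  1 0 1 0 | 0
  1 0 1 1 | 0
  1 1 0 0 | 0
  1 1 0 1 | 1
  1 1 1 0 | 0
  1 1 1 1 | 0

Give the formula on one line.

  (d & b) = 0000010100000101
  ~c = 1100110011001100
  (~c & a) = 0000000011001100
  ((d & b) & (~c & a)) = 0000000000000100

((d & b) & (~c & a))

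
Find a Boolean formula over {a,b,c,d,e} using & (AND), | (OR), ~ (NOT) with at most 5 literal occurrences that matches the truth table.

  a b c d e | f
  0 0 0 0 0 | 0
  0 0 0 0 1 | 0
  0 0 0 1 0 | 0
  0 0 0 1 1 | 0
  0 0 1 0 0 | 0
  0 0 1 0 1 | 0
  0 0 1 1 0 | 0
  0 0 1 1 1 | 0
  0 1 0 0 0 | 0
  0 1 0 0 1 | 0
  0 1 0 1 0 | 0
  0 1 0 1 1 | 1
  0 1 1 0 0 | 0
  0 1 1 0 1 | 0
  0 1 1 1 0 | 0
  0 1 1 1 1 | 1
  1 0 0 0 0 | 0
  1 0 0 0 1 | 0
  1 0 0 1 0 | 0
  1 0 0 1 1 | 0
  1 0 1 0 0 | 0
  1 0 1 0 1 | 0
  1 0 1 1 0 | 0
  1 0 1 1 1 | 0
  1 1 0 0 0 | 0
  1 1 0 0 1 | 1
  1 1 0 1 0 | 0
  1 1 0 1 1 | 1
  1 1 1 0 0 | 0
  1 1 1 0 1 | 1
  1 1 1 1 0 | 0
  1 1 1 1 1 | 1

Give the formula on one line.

  (d | a) = 00110011001100111111111111111111
  (e & (d | a)) = 00010001000100010101010101010101
  ((e & (d | a)) & b) = 00000000000100010000000001010101

((e & (d | a)) & b)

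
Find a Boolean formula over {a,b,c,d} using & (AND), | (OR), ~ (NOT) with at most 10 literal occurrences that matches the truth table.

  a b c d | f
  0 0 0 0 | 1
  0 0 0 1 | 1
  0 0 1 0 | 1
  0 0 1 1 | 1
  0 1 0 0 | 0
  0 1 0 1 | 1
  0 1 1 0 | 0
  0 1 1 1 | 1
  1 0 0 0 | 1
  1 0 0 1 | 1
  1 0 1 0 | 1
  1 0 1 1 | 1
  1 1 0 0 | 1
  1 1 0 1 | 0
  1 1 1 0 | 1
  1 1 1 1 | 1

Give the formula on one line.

(((a | (~a & ~b)) | (d | ~b)) & (((~b | c) | ~d) | ~a))

  ~a = 1111111100000000
  ~b = 1111000011110000
  (~a & ~b) = 1111000000000000
  (a | (~a & ~b)) = 1111000011111111
  (d | ~b) = 1111010111110101
  ((a | (~a & ~b)) | (d | ~b)) = 1111010111111111
  (~b | c) = 1111001111110011
  ~d = 1010101010101010
  ((~b | c) | ~d) = 1111101111111011
  (((~b | c) | ~d) | ~a) = 1111111111111011
  (((a | (~a & ~b)) | (d | ~b)) & (((~b | c) | ~d) | ~a)) = 1111010111111011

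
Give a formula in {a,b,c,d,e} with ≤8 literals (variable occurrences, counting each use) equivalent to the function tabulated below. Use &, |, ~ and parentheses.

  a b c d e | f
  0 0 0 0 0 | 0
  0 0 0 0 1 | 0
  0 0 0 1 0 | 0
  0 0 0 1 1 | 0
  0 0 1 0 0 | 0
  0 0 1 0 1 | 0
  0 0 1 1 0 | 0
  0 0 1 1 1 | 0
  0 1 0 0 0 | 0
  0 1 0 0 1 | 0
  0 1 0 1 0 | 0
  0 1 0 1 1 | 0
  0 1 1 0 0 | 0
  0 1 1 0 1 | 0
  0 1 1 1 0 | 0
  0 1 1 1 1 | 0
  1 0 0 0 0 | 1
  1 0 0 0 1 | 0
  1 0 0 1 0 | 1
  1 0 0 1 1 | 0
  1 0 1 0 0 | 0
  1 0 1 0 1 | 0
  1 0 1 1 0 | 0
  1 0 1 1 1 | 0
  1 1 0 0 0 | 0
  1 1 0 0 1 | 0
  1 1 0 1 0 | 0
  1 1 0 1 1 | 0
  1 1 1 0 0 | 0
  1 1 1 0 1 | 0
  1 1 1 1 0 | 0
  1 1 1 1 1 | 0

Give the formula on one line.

  ~e = 10101010101010101010101010101010
  ~c = 11110000111100001111000011110000
  (~e & ~c) = 10100000101000001010000010100000
  ~b = 11111111000000001111111100000000
  ((~e & ~c) & ~b) = 10100000000000001010000000000000
  ~a = 11111111111111110000000000000000
  (~c | ~a) = 11111111111111111111000011110000
  ((~c | ~a) & a) = 00000000000000001111000011110000
  (((~e & ~c) & ~b) & ((~c | ~a) & a)) = 00000000000000001010000000000000

(((~e & ~c) & ~b) & ((~c | ~a) & a))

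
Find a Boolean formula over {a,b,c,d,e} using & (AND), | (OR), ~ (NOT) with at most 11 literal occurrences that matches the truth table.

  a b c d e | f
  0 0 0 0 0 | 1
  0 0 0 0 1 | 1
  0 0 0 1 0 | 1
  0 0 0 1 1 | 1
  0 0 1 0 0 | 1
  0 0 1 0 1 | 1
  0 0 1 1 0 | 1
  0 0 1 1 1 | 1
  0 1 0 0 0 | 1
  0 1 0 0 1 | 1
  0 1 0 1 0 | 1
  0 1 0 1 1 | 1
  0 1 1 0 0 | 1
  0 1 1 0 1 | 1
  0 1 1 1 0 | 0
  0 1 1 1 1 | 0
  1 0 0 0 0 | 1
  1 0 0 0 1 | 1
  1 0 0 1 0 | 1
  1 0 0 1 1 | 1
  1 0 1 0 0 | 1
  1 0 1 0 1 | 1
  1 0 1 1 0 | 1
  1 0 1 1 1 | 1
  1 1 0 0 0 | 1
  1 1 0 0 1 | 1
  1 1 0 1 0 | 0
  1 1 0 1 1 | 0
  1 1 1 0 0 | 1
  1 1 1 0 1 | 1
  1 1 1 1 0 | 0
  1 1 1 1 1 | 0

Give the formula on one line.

((~d | ~b) | (((a | ~c) | (~b & ~d)) & (~a | ~b)))

  ~d = 11001100110011001100110011001100
  ~b = 11111111000000001111111100000000
  (~d | ~b) = 11111111110011001111111111001100
  ~c = 11110000111100001111000011110000
  (a | ~c) = 11110000111100001111111111111111
  (~b & ~d) = 11001100000000001100110000000000
  ((a | ~c) | (~b & ~d)) = 11111100111100001111111111111111
  ~a = 11111111111111110000000000000000
  (~a | ~b) = 11111111111111111111111100000000
  (((a | ~c) | (~b & ~d)) & (~a | ~b)) = 11111100111100001111111100000000
  ((~d | ~b) | (((a | ~c) | (~b & ~d)) & (~a | ~b))) = 11111111111111001111111111001100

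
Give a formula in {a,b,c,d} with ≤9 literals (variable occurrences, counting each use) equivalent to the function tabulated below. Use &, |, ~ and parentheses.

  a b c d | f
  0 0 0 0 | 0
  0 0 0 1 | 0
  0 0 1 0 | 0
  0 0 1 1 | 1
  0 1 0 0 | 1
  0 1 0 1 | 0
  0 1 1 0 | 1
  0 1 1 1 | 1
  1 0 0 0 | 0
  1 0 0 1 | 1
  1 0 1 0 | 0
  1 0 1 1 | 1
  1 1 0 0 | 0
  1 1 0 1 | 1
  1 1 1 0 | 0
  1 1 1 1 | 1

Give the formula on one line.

((c | ((~d & ~a) | a)) & (d | (~a & b)))

  ~d = 1010101010101010
  ~a = 1111111100000000
  (~d & ~a) = 1010101000000000
  ((~d & ~a) | a) = 1010101011111111
  (c | ((~d & ~a) | a)) = 1011101111111111
  (~a & b) = 0000111100000000
  (d | (~a & b)) = 0101111101010101
  ((c | ((~d & ~a) | a)) & (d | (~a & b))) = 0001101101010101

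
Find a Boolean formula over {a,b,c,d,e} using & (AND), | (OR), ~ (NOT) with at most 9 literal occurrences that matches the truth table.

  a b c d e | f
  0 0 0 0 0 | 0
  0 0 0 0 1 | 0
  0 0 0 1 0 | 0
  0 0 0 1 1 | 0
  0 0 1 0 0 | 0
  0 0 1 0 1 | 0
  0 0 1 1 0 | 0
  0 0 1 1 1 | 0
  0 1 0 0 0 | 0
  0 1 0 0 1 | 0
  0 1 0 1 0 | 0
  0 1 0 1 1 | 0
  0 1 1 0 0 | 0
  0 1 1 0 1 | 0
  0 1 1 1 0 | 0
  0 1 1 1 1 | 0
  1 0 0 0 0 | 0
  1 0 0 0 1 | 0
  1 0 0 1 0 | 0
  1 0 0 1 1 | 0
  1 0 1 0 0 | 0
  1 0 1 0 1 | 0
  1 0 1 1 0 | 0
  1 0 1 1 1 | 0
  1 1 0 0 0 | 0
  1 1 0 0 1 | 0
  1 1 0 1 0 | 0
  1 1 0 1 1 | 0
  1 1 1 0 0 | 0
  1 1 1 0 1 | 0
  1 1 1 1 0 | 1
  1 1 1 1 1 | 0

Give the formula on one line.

  (b & c) = 00000000000011110000000000001111
  (a | d) = 00110011001100111111111111111111
  ((b & c) & (a | d)) = 00000000000000110000000000001111
  ~e = 10101010101010101010101010101010
  (((b & c) & (a | d)) & ~e) = 00000000000000100000000000001010
  (a & (((b & c) & (a | d)) & ~e)) = 00000000000000000000000000001010
  (a & d) = 00000000000000000011001100110011
  ((a & (((b & c) & (a | d)) & ~e)) & (a & d)) = 00000000000000000000000000000010

((a & (((b & c) & (a | d)) & ~e)) & (a & d))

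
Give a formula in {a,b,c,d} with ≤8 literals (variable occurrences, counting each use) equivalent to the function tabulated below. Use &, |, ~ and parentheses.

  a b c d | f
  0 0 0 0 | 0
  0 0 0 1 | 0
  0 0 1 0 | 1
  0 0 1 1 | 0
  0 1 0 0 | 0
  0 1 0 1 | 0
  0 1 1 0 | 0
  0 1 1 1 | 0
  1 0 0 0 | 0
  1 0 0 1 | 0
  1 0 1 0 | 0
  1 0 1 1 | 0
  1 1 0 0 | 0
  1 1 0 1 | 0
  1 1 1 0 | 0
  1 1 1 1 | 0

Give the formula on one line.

(~a & ((~d & (a | (~b & c))) | a))

  ~a = 1111111100000000
  ~d = 1010101010101010
  ~b = 1111000011110000
  (~b & c) = 0011000000110000
  (a | (~b & c)) = 0011000011111111
  (~d & (a | (~b & c))) = 0010000010101010
  ((~d & (a | (~b & c))) | a) = 0010000011111111
  (~a & ((~d & (a | (~b & c))) | a)) = 0010000000000000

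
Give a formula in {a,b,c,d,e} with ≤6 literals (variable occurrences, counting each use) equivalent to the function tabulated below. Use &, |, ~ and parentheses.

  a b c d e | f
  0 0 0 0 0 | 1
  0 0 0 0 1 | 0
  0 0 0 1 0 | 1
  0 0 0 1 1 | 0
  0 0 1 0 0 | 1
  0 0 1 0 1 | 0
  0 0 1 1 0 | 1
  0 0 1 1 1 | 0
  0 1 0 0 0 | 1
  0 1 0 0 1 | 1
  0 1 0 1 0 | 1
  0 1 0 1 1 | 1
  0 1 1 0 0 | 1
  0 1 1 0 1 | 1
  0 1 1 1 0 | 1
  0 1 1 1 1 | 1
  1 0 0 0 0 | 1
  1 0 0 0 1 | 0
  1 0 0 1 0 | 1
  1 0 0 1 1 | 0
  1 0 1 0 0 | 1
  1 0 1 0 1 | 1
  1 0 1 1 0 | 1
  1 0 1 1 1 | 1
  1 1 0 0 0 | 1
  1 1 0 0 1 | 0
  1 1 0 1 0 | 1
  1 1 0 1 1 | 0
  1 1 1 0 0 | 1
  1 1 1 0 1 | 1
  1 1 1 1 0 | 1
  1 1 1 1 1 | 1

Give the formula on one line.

  ~e = 10101010101010101010101010101010
  ~a = 11111111111111110000000000000000
  (~a & b) = 00000000111111110000000000000000
  (a & c) = 00000000000000000000111100001111
  (e & (a & c)) = 00000000000000000000010100000101
  ((~a & b) | (e & (a & c))) = 00000000111111110000010100000101
  (~e | ((~a & b) | (e & (a & c)))) = 10101010111111111010111110101111

(~e | ((~a & b) | (e & (a & c))))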